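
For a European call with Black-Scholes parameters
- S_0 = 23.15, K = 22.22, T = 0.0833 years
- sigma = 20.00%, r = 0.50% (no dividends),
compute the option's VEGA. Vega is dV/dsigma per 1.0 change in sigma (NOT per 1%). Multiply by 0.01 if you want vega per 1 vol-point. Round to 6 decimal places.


Answer: Vega = 2.017482

Derivation:
d1 = 0.7463946603; d2 = 0.6886711816
phi(d1) = 0.3019508486; exp(-qT) = 1.0000000000; exp(-rT) = 0.9995835867
Vega = S * exp(-qT) * phi(d1) * sqrt(T) = 23.1500 * 1.0000000000 * 0.3019508486 * 0.2886173938 = 2.017482


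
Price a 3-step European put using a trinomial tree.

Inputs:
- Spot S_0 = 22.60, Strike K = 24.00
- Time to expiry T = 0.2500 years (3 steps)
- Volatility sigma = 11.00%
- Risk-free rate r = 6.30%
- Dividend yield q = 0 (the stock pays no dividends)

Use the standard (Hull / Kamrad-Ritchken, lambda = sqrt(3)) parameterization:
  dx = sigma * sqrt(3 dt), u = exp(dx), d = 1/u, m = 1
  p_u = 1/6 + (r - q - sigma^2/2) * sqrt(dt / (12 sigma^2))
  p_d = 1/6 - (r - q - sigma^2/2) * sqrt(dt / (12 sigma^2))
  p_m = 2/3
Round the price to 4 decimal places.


Answer: Price = V(0,0) = 1.1563

Derivation:
dt = T/N = 0.083333; dx = sigma*sqrt(3*dt) = 0.055000
u = exp(dx) = 1.056541; d = 1/u = 0.946485
p_u = 0.209811, p_m = 0.666667, p_d = 0.123523
Discount per step: exp(-r*dt) = 0.994764
Stock lattice S(k, j) with j the centered position index:
  k=0: S(0,+0) = 22.6000
  k=1: S(1,-1) = 21.3906; S(1,+0) = 22.6000; S(1,+1) = 23.8778
  k=2: S(2,-2) = 20.2459; S(2,-1) = 21.3906; S(2,+0) = 22.6000; S(2,+1) = 23.8778; S(2,+2) = 25.2279
  k=3: S(3,-3) = 19.1624; S(3,-2) = 20.2459; S(3,-1) = 21.3906; S(3,+0) = 22.6000; S(3,+1) = 23.8778; S(3,+2) = 25.2279; S(3,+3) = 26.6543
Terminal payoffs V(N, j) = max(K - S_T, 0):
  V(3,-3) = 4.837602; V(3,-2) = 3.754149; V(3,-1) = 2.609436; V(3,+0) = 1.400000; V(3,+1) = 0.122182; V(3,+2) = 0.000000; V(3,+3) = 0.000000
Backward induction: V(k, j) = exp(-r*dt) * [p_u * V(k+1, j+1) + p_m * V(k+1, j) + p_d * V(k+1, j-1)]
  V(2,-2) = exp(-r*dt) * [p_u*2.609436 + p_m*3.754149 + p_d*4.837602] = 3.628706
  V(2,-1) = exp(-r*dt) * [p_u*1.400000 + p_m*2.609436 + p_d*3.754149] = 2.484006
  V(2,+0) = exp(-r*dt) * [p_u*0.122182 + p_m*1.400000 + p_d*2.609436] = 1.274584
  V(2,+1) = exp(-r*dt) * [p_u*0.000000 + p_m*0.122182 + p_d*1.400000] = 0.253055
  V(2,+2) = exp(-r*dt) * [p_u*0.000000 + p_m*0.000000 + p_d*0.122182] = 0.015013
  V(1,-1) = exp(-r*dt) * [p_u*1.274584 + p_m*2.484006 + p_d*3.628706] = 2.359234
  V(1,+0) = exp(-r*dt) * [p_u*0.253055 + p_m*1.274584 + p_d*2.484006] = 1.203313
  V(1,+1) = exp(-r*dt) * [p_u*0.015013 + p_m*0.253055 + p_d*1.274584] = 0.327569
  V(0,+0) = exp(-r*dt) * [p_u*0.327569 + p_m*1.203313 + p_d*2.359234] = 1.156269


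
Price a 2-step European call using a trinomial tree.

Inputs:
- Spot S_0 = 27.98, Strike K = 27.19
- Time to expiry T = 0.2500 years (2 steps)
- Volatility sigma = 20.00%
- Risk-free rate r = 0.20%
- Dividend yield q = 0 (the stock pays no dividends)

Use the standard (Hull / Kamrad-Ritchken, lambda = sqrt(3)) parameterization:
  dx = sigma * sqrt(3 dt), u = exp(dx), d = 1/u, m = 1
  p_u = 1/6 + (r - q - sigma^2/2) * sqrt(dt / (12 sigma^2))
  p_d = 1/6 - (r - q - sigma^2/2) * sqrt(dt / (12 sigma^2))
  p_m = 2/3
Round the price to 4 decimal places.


Answer: Price = V(0,0) = 1.5376

Derivation:
dt = T/N = 0.125000; dx = sigma*sqrt(3*dt) = 0.122474
u = exp(dx) = 1.130290; d = 1/u = 0.884728
p_u = 0.157481, p_m = 0.666667, p_d = 0.175852
Discount per step: exp(-r*dt) = 0.999750
Stock lattice S(k, j) with j the centered position index:
  k=0: S(0,+0) = 27.9800
  k=1: S(1,-1) = 24.7547; S(1,+0) = 27.9800; S(1,+1) = 31.6255
  k=2: S(2,-2) = 21.9012; S(2,-1) = 24.7547; S(2,+0) = 27.9800; S(2,+1) = 31.6255; S(2,+2) = 35.7460
Terminal payoffs V(N, j) = max(S_T - K, 0):
  V(2,-2) = 0.000000; V(2,-1) = 0.000000; V(2,+0) = 0.790000; V(2,+1) = 4.435522; V(2,+2) = 8.556020
Backward induction: V(k, j) = exp(-r*dt) * [p_u * V(k+1, j+1) + p_m * V(k+1, j) + p_d * V(k+1, j-1)]
  V(1,-1) = exp(-r*dt) * [p_u*0.790000 + p_m*0.000000 + p_d*0.000000] = 0.124379
  V(1,+0) = exp(-r*dt) * [p_u*4.435522 + p_m*0.790000 + p_d*0.000000] = 1.224871
  V(1,+1) = exp(-r*dt) * [p_u*8.556020 + p_m*4.435522 + p_d*0.790000] = 4.442239
  V(0,+0) = exp(-r*dt) * [p_u*4.442239 + p_m*1.224871 + p_d*0.124379] = 1.537637


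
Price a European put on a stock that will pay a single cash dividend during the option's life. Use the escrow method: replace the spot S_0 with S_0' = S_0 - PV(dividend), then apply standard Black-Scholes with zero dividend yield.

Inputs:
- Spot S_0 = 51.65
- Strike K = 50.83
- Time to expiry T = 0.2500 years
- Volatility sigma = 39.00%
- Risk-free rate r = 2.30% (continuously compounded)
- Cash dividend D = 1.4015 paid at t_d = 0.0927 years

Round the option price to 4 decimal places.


Answer: Price = 4.0594

Derivation:
PV(D) = D * exp(-r * t_d) = 1.4015 * 0.99787017 = 1.39851505
S_0' = S_0 - PV(D) = 51.6500 - 1.39851505 = 50.25148495
d1 = (ln(S_0'/K) + (r + sigma^2/2)*T) / (sigma*sqrt(T)) = 0.06828649
d2 = d1 - sigma*sqrt(T) = -0.12671351
exp(-rT) = 0.99426650
N(-d1) = 0.47277879; N(-d2) = 0.55041642
P = K * exp(-rT) * N(-d2) - S_0' * N(-d1) = 50.8300 * 0.99426650 * 0.55041642 - 50.25148495 * 0.47277879 = 4.0594


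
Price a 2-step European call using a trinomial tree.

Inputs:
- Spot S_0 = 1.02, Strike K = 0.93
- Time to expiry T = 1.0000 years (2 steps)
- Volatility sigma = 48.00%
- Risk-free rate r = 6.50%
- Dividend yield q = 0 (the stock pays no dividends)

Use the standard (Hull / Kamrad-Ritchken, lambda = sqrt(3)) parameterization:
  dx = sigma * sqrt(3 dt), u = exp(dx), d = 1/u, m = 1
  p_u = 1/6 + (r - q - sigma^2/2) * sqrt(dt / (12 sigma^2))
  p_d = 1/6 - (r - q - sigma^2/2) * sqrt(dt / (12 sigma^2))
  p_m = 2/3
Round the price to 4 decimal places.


Answer: Price = V(0,0) = 0.2536

Derivation:
dt = T/N = 0.500000; dx = sigma*sqrt(3*dt) = 0.587878
u = exp(dx) = 1.800164; d = 1/u = 0.555505
p_u = 0.145319, p_m = 0.666667, p_d = 0.188015
Discount per step: exp(-r*dt) = 0.968022
Stock lattice S(k, j) with j the centered position index:
  k=0: S(0,+0) = 1.0200
  k=1: S(1,-1) = 0.5666; S(1,+0) = 1.0200; S(1,+1) = 1.8362
  k=2: S(2,-2) = 0.3148; S(2,-1) = 0.5666; S(2,+0) = 1.0200; S(2,+1) = 1.8362; S(2,+2) = 3.3054
Terminal payoffs V(N, j) = max(S_T - K, 0):
  V(2,-2) = 0.000000; V(2,-1) = 0.000000; V(2,+0) = 0.090000; V(2,+1) = 0.906167; V(2,+2) = 2.375401
Backward induction: V(k, j) = exp(-r*dt) * [p_u * V(k+1, j+1) + p_m * V(k+1, j) + p_d * V(k+1, j-1)]
  V(1,-1) = exp(-r*dt) * [p_u*0.090000 + p_m*0.000000 + p_d*0.000000] = 0.012660
  V(1,+0) = exp(-r*dt) * [p_u*0.906167 + p_m*0.090000 + p_d*0.000000] = 0.185553
  V(1,+1) = exp(-r*dt) * [p_u*2.375401 + p_m*0.906167 + p_d*0.090000] = 0.935325
  V(0,+0) = exp(-r*dt) * [p_u*0.935325 + p_m*0.185553 + p_d*0.012660] = 0.253625


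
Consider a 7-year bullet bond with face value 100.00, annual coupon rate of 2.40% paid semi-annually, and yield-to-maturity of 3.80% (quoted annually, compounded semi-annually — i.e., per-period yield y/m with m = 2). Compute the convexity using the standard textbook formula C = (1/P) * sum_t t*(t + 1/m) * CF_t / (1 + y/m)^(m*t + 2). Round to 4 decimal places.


Coupon per period c = face * coupon_rate / m = 1.200000
Periods per year m = 2; per-period yield y/m = 0.019000
Number of cashflows N = 14
Cashflows (t years, CF_t, discount factor 1/(1+y/m)^(m*t), PV):
  t = 0.5000: CF_t = 1.200000, DF = 0.981354, PV = 1.177625
  t = 1.0000: CF_t = 1.200000, DF = 0.963056, PV = 1.155667
  t = 1.5000: CF_t = 1.200000, DF = 0.945099, PV = 1.134119
  t = 2.0000: CF_t = 1.200000, DF = 0.927477, PV = 1.112973
  t = 2.5000: CF_t = 1.200000, DF = 0.910184, PV = 1.092221
  t = 3.0000: CF_t = 1.200000, DF = 0.893213, PV = 1.071855
  t = 3.5000: CF_t = 1.200000, DF = 0.876558, PV = 1.051870
  t = 4.0000: CF_t = 1.200000, DF = 0.860214, PV = 1.032257
  t = 4.5000: CF_t = 1.200000, DF = 0.844175, PV = 1.013010
  t = 5.0000: CF_t = 1.200000, DF = 0.828434, PV = 0.994121
  t = 5.5000: CF_t = 1.200000, DF = 0.812988, PV = 0.975585
  t = 6.0000: CF_t = 1.200000, DF = 0.797829, PV = 0.957395
  t = 6.5000: CF_t = 1.200000, DF = 0.782953, PV = 0.939543
  t = 7.0000: CF_t = 101.200000, DF = 0.768354, PV = 77.757437
Price P = sum_t PV_t = 91.465678
Convexity numerator sum_t t*(t + 1/m) * CF_t / (1+y/m)^(m*t + 2):
  t = 0.5000: term = 0.567060
  t = 1.0000: term = 1.669459
  t = 1.5000: term = 3.276662
  t = 2.0000: term = 5.359276
  t = 2.5000: term = 7.889023
  t = 3.0000: term = 10.838697
  t = 3.5000: term = 14.182135
  t = 4.0000: term = 17.894185
  t = 4.5000: term = 21.950668
  t = 5.0000: term = 26.328355
  t = 5.5000: term = 31.004933
  t = 6.0000: term = 35.958973
  t = 6.5000: term = 41.169907
  t = 7.0000: term = 3931.451042
Convexity = (1/P) * sum = 4149.540374 / 91.465678 = 45.367185

Answer: Convexity = 45.3672


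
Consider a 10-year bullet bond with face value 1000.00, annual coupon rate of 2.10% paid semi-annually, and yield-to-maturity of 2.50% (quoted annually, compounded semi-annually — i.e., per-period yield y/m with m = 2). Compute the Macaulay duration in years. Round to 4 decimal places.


Answer: Macaulay duration = 9.0507 years

Derivation:
Coupon per period c = face * coupon_rate / m = 10.500000
Periods per year m = 2; per-period yield y/m = 0.012500
Number of cashflows N = 20
Cashflows (t years, CF_t, discount factor 1/(1+y/m)^(m*t), PV):
  t = 0.5000: CF_t = 10.500000, DF = 0.987654, PV = 10.370370
  t = 1.0000: CF_t = 10.500000, DF = 0.975461, PV = 10.242341
  t = 1.5000: CF_t = 10.500000, DF = 0.963418, PV = 10.115892
  t = 2.0000: CF_t = 10.500000, DF = 0.951524, PV = 9.991005
  t = 2.5000: CF_t = 10.500000, DF = 0.939777, PV = 9.867659
  t = 3.0000: CF_t = 10.500000, DF = 0.928175, PV = 9.745836
  t = 3.5000: CF_t = 10.500000, DF = 0.916716, PV = 9.625517
  t = 4.0000: CF_t = 10.500000, DF = 0.905398, PV = 9.506684
  t = 4.5000: CF_t = 10.500000, DF = 0.894221, PV = 9.389317
  t = 5.0000: CF_t = 10.500000, DF = 0.883181, PV = 9.273400
  t = 5.5000: CF_t = 10.500000, DF = 0.872277, PV = 9.158913
  t = 6.0000: CF_t = 10.500000, DF = 0.861509, PV = 9.045840
  t = 6.5000: CF_t = 10.500000, DF = 0.850873, PV = 8.934163
  t = 7.0000: CF_t = 10.500000, DF = 0.840368, PV = 8.823865
  t = 7.5000: CF_t = 10.500000, DF = 0.829993, PV = 8.714928
  t = 8.0000: CF_t = 10.500000, DF = 0.819746, PV = 8.607337
  t = 8.5000: CF_t = 10.500000, DF = 0.809626, PV = 8.501073
  t = 9.0000: CF_t = 10.500000, DF = 0.799631, PV = 8.396122
  t = 9.5000: CF_t = 10.500000, DF = 0.789759, PV = 8.292466
  t = 10.0000: CF_t = 1010.500000, DF = 0.780009, PV = 788.198638
Price P = sum_t PV_t = 964.801368
Macaulay numerator sum_t t * PV_t:
  t * PV_t at t = 0.5000: 5.185185
  t * PV_t at t = 1.0000: 10.242341
  t * PV_t at t = 1.5000: 15.173839
  t * PV_t at t = 2.0000: 19.982010
  t * PV_t at t = 2.5000: 24.669148
  t * PV_t at t = 3.0000: 29.237509
  t * PV_t at t = 3.5000: 33.689310
  t * PV_t at t = 4.0000: 38.026735
  t * PV_t at t = 4.5000: 42.251927
  t * PV_t at t = 5.0000: 46.366999
  t * PV_t at t = 5.5000: 50.374023
  t * PV_t at t = 6.0000: 54.275042
  t * PV_t at t = 6.5000: 58.072061
  t * PV_t at t = 7.0000: 61.767055
  t * PV_t at t = 7.5000: 65.361963
  t * PV_t at t = 8.0000: 68.858693
  t * PV_t at t = 8.5000: 72.259122
  t * PV_t at t = 9.0000: 75.565095
  t * PV_t at t = 9.5000: 78.778426
  t * PV_t at t = 10.0000: 7881.986381
Macaulay duration D = (sum_t t * PV_t) / P = 8732.122863 / 964.801368 = 9.050695


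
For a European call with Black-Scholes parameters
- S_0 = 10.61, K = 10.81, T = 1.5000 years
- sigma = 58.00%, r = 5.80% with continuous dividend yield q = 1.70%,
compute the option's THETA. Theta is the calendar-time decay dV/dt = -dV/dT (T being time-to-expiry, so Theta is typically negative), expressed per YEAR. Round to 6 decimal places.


d1 = 0.4154634750; d2 = -0.2948885504
phi(d1) = 0.3659555201; exp(-qT) = 0.9748223790; exp(-rT) = 0.9166770956
Theta = -S*exp(-qT)*phi(d1)*sigma/(2*sqrt(T)) - r*K*exp(-rT)*N(d2) + q*S*exp(-qT)*N(d1)
N(d1) = 0.6610986760; N(d2) = 0.3840395094; sqrt(T) = 1.2247448714
Term 1 = -10.6100 * 0.9748223790 * 0.3659555201 * 0.5800 / (2 * 1.2247448714) = -0.8962342682
Term 2 = -0.0580 * 10.8100 * 0.9166770956 * 0.3840395094 = -0.2207221784
Term 3 = 0.0170 * 10.6100 * 0.9748223790 * 0.6610986760 = 0.1162401290
Theta = -0.8962342682 + (-0.2207221784) + (0.1162401290) = -1.000716

Answer: Theta = -1.000716


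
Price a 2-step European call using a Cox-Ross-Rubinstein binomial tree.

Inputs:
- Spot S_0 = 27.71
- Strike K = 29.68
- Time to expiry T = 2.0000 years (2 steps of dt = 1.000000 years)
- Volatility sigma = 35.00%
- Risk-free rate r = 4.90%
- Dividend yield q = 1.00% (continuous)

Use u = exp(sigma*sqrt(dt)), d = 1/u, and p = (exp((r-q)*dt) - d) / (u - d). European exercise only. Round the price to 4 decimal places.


dt = T/N = 1.000000
u = exp(sigma*sqrt(dt)) = 1.419068; d = 1/u = 0.704688
p = (exp((r-q)*dt) - d) / (u - d) = 0.469054
Discount per step: exp(-r*dt) = 0.952181
Stock lattice S(k, i) with i counting down-moves:
  k=0: S(0,0) = 27.7100
  k=1: S(1,0) = 39.3224; S(1,1) = 19.5269
  k=2: S(2,0) = 55.8011; S(2,1) = 27.7100; S(2,2) = 13.7604
Terminal payoffs V(N, i) = max(S_T - K, 0):
  V(2,0) = 26.121088; V(2,1) = 0.000000; V(2,2) = 0.000000
Backward induction: V(k, i) = exp(-r*dt) * [p * V(k+1, i) + (1-p) * V(k+1, i+1)].
  V(1,0) = exp(-r*dt) * [p*26.121088 + (1-p)*0.000000] = 11.666309
  V(1,1) = exp(-r*dt) * [p*0.000000 + (1-p)*0.000000] = 0.000000
  V(0,0) = exp(-r*dt) * [p*11.666309 + (1-p)*0.000000] = 5.210456

Answer: Price = V(0,0) = 5.2105


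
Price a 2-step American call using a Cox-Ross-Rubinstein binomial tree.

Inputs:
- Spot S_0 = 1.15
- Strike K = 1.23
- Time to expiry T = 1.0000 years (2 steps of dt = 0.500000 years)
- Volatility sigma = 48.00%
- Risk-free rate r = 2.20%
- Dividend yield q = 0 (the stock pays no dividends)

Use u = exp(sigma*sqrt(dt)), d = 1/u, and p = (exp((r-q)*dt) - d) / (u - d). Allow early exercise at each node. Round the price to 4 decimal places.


Answer: Price = V(0,0) = 0.1893

Derivation:
dt = T/N = 0.500000
u = exp(sigma*sqrt(dt)) = 1.404121; d = 1/u = 0.712189
p = (exp((r-q)*dt) - d) / (u - d) = 0.431938
Discount per step: exp(-r*dt) = 0.989060
Stock lattice S(k, i) with i counting down-moves:
  k=0: S(0,0) = 1.1500
  k=1: S(1,0) = 1.6147; S(1,1) = 0.8190
  k=2: S(2,0) = 2.2673; S(2,1) = 1.1500; S(2,2) = 0.5833
Terminal payoffs V(N, i) = max(S_T - K, 0):
  V(2,0) = 1.037288; V(2,1) = 0.000000; V(2,2) = 0.000000
Backward induction: V(k, i) = exp(-r*dt) * [p * V(k+1, i) + (1-p) * V(k+1, i+1)]; then take max(V_cont, immediate exercise) for American.
  V(1,0) = exp(-r*dt) * [p*1.037288 + (1-p)*0.000000] = 0.443142; exercise = 0.384739; V(1,0) = max -> 0.443142
  V(1,1) = exp(-r*dt) * [p*0.000000 + (1-p)*0.000000] = 0.000000; exercise = 0.000000; V(1,1) = max -> 0.000000
  V(0,0) = exp(-r*dt) * [p*0.443142 + (1-p)*0.000000] = 0.189316; exercise = 0.000000; V(0,0) = max -> 0.189316


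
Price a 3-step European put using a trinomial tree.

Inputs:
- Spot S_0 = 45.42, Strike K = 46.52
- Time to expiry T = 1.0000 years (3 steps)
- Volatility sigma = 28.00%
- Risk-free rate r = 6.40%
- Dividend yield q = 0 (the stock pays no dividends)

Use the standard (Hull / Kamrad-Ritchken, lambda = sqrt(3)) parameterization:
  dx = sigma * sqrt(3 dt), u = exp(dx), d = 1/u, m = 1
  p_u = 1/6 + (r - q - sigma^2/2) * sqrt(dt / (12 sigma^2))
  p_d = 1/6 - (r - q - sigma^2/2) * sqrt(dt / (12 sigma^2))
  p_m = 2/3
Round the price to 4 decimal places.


Answer: Price = V(0,0) = 3.8586

Derivation:
dt = T/N = 0.333333; dx = sigma*sqrt(3*dt) = 0.280000
u = exp(dx) = 1.323130; d = 1/u = 0.755784
p_u = 0.181429, p_m = 0.666667, p_d = 0.151905
Discount per step: exp(-r*dt) = 0.978893
Stock lattice S(k, j) with j the centered position index:
  k=0: S(0,+0) = 45.4200
  k=1: S(1,-1) = 34.3277; S(1,+0) = 45.4200; S(1,+1) = 60.0966
  k=2: S(2,-2) = 25.9443; S(2,-1) = 34.3277; S(2,+0) = 45.4200; S(2,+1) = 60.0966; S(2,+2) = 79.5155
  k=3: S(3,-3) = 19.6083; S(3,-2) = 25.9443; S(3,-1) = 34.3277; S(3,+0) = 45.4200; S(3,+1) = 60.0966; S(3,+2) = 79.5155; S(3,+3) = 105.2094
Terminal payoffs V(N, j) = max(K - S_T, 0):
  V(3,-3) = 26.911708; V(3,-2) = 20.575684; V(3,-1) = 12.192302; V(3,+0) = 1.100000; V(3,+1) = 0.000000; V(3,+2) = 0.000000; V(3,+3) = 0.000000
Backward induction: V(k, j) = exp(-r*dt) * [p_u * V(k+1, j+1) + p_m * V(k+1, j) + p_d * V(k+1, j-1)]
  V(2,-2) = exp(-r*dt) * [p_u*12.192302 + p_m*20.575684 + p_d*26.911708] = 19.594661
  V(2,-1) = exp(-r*dt) * [p_u*1.100000 + p_m*12.192302 + p_d*20.575684] = 11.211568
  V(2,+0) = exp(-r*dt) * [p_u*0.000000 + p_m*1.100000 + p_d*12.192302] = 2.530831
  V(2,+1) = exp(-r*dt) * [p_u*0.000000 + p_m*0.000000 + p_d*1.100000] = 0.163568
  V(2,+2) = exp(-r*dt) * [p_u*0.000000 + p_m*0.000000 + p_d*0.000000] = 0.000000
  V(1,-1) = exp(-r*dt) * [p_u*2.530831 + p_m*11.211568 + p_d*19.594661] = 10.679783
  V(1,+0) = exp(-r*dt) * [p_u*0.163568 + p_m*2.530831 + p_d*11.211568] = 3.347800
  V(1,+1) = exp(-r*dt) * [p_u*0.000000 + p_m*0.163568 + p_d*2.530831] = 0.483075
  V(0,+0) = exp(-r*dt) * [p_u*0.483075 + p_m*3.347800 + p_d*10.679783] = 3.858619


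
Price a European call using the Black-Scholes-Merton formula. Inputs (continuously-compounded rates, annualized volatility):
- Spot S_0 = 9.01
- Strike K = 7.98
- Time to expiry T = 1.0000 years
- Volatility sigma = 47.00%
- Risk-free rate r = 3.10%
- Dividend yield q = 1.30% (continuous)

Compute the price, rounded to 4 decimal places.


Answer: Price = 2.1896

Derivation:
d1 = (ln(S/K) + (r - q + 0.5*sigma^2) * T) / (sigma * sqrt(T)) = 0.53158864
d2 = d1 - sigma * sqrt(T) = 0.06158864
exp(-rT) = 0.96947557; exp(-qT) = 0.98708414
C = S_0 * exp(-qT) * N(d1) - K * exp(-rT) * N(d2)
N(d1) = 0.70249453; N(d2) = 0.52455479
C = 9.0100 * 0.98708414 * 0.70249453 - 7.9800 * 0.96947557 * 0.52455479 = 2.1896


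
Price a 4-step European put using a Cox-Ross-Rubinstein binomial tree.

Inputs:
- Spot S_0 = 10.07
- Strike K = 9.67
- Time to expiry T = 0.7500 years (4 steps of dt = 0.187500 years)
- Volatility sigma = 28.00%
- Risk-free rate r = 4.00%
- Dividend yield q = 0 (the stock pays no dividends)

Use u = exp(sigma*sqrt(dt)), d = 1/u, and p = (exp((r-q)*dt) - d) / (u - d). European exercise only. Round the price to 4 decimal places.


Answer: Price = V(0,0) = 0.6371

Derivation:
dt = T/N = 0.187500
u = exp(sigma*sqrt(dt)) = 1.128900; d = 1/u = 0.885818
p = (exp((r-q)*dt) - d) / (u - d) = 0.500696
Discount per step: exp(-r*dt) = 0.992528
Stock lattice S(k, i) with i counting down-moves:
  k=0: S(0,0) = 10.0700
  k=1: S(1,0) = 11.3680; S(1,1) = 8.9202
  k=2: S(2,0) = 12.8334; S(2,1) = 10.0700; S(2,2) = 7.9017
  k=3: S(3,0) = 14.4876; S(3,1) = 11.3680; S(3,2) = 8.9202; S(3,3) = 6.9994
  k=4: S(4,0) = 16.3550; S(4,1) = 12.8334; S(4,2) = 10.0700; S(4,3) = 7.9017; S(4,4) = 6.2002
Terminal payoffs V(N, i) = max(K - S_T, 0):
  V(4,0) = 0.000000; V(4,1) = 0.000000; V(4,2) = 0.000000; V(4,3) = 1.768334; V(4,4) = 3.469769
Backward induction: V(k, i) = exp(-r*dt) * [p * V(k+1, i) + (1-p) * V(k+1, i+1)].
  V(3,0) = exp(-r*dt) * [p*0.000000 + (1-p)*0.000000] = 0.000000
  V(3,1) = exp(-r*dt) * [p*0.000000 + (1-p)*0.000000] = 0.000000
  V(3,2) = exp(-r*dt) * [p*0.000000 + (1-p)*1.768334] = 0.876339
  V(3,3) = exp(-r*dt) * [p*1.768334 + (1-p)*3.469769] = 2.598307
  V(2,0) = exp(-r*dt) * [p*0.000000 + (1-p)*0.000000] = 0.000000
  V(2,1) = exp(-r*dt) * [p*0.000000 + (1-p)*0.876339] = 0.434290
  V(2,2) = exp(-r*dt) * [p*0.876339 + (1-p)*2.598307] = 1.723152
  V(1,0) = exp(-r*dt) * [p*0.000000 + (1-p)*0.434290] = 0.215223
  V(1,1) = exp(-r*dt) * [p*0.434290 + (1-p)*1.723152] = 1.069771
  V(0,0) = exp(-r*dt) * [p*0.215223 + (1-p)*1.069771] = 0.637106


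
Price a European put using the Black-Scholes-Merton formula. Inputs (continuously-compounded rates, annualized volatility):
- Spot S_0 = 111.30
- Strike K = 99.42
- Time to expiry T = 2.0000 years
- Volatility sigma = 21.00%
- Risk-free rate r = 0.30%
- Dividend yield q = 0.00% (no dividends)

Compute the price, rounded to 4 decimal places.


d1 = (ln(S/K) + (r - q + 0.5*sigma^2) * T) / (sigma * sqrt(T)) = 0.54876859
d2 = d1 - sigma * sqrt(T) = 0.25178375
exp(-rT) = 0.99401796; exp(-qT) = 1.00000000
P = K * exp(-rT) * N(-d2) - S_0 * exp(-qT) * N(-d1)
N(-d1) = 0.29158213; N(-d2) = 0.40060411
P = 99.4200 * 0.99401796 * 0.40060411 - 111.3000 * 1.00000000 * 0.29158213 = 7.1367

Answer: Price = 7.1367


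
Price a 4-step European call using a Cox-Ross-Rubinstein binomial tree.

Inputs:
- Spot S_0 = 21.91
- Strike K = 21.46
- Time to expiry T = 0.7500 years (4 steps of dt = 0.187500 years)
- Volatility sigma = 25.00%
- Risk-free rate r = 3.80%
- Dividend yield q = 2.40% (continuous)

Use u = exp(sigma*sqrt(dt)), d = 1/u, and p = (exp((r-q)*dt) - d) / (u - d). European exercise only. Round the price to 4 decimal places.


Answer: Price = V(0,0) = 2.1398

Derivation:
dt = T/N = 0.187500
u = exp(sigma*sqrt(dt)) = 1.114330; d = 1/u = 0.897400
p = (exp((r-q)*dt) - d) / (u - d) = 0.485080
Discount per step: exp(-r*dt) = 0.992900
Stock lattice S(k, i) with i counting down-moves:
  k=0: S(0,0) = 21.9100
  k=1: S(1,0) = 24.4150; S(1,1) = 19.6620
  k=2: S(2,0) = 27.2063; S(2,1) = 21.9100; S(2,2) = 17.6447
  k=3: S(3,0) = 30.3168; S(3,1) = 24.4150; S(3,2) = 19.6620; S(3,3) = 15.8344
  k=4: S(4,0) = 33.7829; S(4,1) = 27.2063; S(4,2) = 21.9100; S(4,3) = 17.6447; S(4,4) = 14.2098
Terminal payoffs V(N, i) = max(S_T - K, 0):
  V(4,0) = 12.322937; V(4,1) = 5.746326; V(4,2) = 0.450000; V(4,3) = 0.000000; V(4,4) = 0.000000
Backward induction: V(k, i) = exp(-r*dt) * [p * V(k+1, i) + (1-p) * V(k+1, i+1)].
  V(3,0) = exp(-r*dt) * [p*12.322937 + (1-p)*5.746326] = 8.873060
  V(3,1) = exp(-r*dt) * [p*5.746326 + (1-p)*0.450000] = 2.997705
  V(3,2) = exp(-r*dt) * [p*0.450000 + (1-p)*0.000000] = 0.216736
  V(3,3) = exp(-r*dt) * [p*0.000000 + (1-p)*0.000000] = 0.000000
  V(2,0) = exp(-r*dt) * [p*8.873060 + (1-p)*2.997705] = 5.806204
  V(2,1) = exp(-r*dt) * [p*2.997705 + (1-p)*0.216736] = 1.554612
  V(2,2) = exp(-r*dt) * [p*0.216736 + (1-p)*0.000000] = 0.104388
  V(1,0) = exp(-r*dt) * [p*5.806204 + (1-p)*1.554612] = 3.591293
  V(1,1) = exp(-r*dt) * [p*1.554612 + (1-p)*0.104388] = 0.802126
  V(0,0) = exp(-r*dt) * [p*3.591293 + (1-p)*0.802126] = 2.139794


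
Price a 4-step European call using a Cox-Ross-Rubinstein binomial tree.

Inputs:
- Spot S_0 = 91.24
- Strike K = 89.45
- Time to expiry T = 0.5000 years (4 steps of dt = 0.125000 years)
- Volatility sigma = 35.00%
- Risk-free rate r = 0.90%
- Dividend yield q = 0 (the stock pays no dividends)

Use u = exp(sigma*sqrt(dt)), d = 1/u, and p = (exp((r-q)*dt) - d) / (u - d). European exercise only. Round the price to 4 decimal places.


Answer: Price = V(0,0) = 9.7863

Derivation:
dt = T/N = 0.125000
u = exp(sigma*sqrt(dt)) = 1.131726; d = 1/u = 0.883606
p = (exp((r-q)*dt) - d) / (u - d) = 0.473640
Discount per step: exp(-r*dt) = 0.998876
Stock lattice S(k, i) with i counting down-moves:
  k=0: S(0,0) = 91.2400
  k=1: S(1,0) = 103.2587; S(1,1) = 80.6202
  k=2: S(2,0) = 116.8605; S(2,1) = 91.2400; S(2,2) = 71.2365
  k=3: S(3,0) = 132.2540; S(3,1) = 103.2587; S(3,2) = 80.6202; S(3,3) = 62.9451
  k=4: S(4,0) = 149.6753; S(4,1) = 116.8605; S(4,2) = 91.2400; S(4,3) = 71.2365; S(4,4) = 55.6187
Terminal payoffs V(N, i) = max(S_T - K, 0):
  V(4,0) = 60.225280; V(4,1) = 27.410483; V(4,2) = 1.790000; V(4,3) = 0.000000; V(4,4) = 0.000000
Backward induction: V(k, i) = exp(-r*dt) * [p * V(k+1, i) + (1-p) * V(k+1, i+1)].
  V(3,0) = exp(-r*dt) * [p*60.225280 + (1-p)*27.410483] = 42.904593
  V(3,1) = exp(-r*dt) * [p*27.410483 + (1-p)*1.790000] = 13.909233
  V(3,2) = exp(-r*dt) * [p*1.790000 + (1-p)*0.000000] = 0.846863
  V(3,3) = exp(-r*dt) * [p*0.000000 + (1-p)*0.000000] = 0.000000
  V(2,0) = exp(-r*dt) * [p*42.904593 + (1-p)*13.909233] = 27.611519
  V(2,1) = exp(-r*dt) * [p*13.909233 + (1-p)*0.846863] = 7.025817
  V(2,2) = exp(-r*dt) * [p*0.846863 + (1-p)*0.000000] = 0.400657
  V(1,0) = exp(-r*dt) * [p*27.611519 + (1-p)*7.025817] = 16.757170
  V(1,1) = exp(-r*dt) * [p*7.025817 + (1-p)*0.400657] = 3.534620
  V(0,0) = exp(-r*dt) * [p*16.757170 + (1-p)*3.534620] = 9.786335


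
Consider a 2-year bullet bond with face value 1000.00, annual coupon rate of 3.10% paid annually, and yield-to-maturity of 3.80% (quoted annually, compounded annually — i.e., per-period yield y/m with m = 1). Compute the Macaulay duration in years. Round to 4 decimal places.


Coupon per period c = face * coupon_rate / m = 31.000000
Periods per year m = 1; per-period yield y/m = 0.038000
Number of cashflows N = 2
Cashflows (t years, CF_t, discount factor 1/(1+y/m)^(m*t), PV):
  t = 1.0000: CF_t = 31.000000, DF = 0.963391, PV = 29.865125
  t = 2.0000: CF_t = 1031.000000, DF = 0.928122, PV = 956.894279
Price P = sum_t PV_t = 986.759405
Macaulay numerator sum_t t * PV_t:
  t * PV_t at t = 1.0000: 29.865125
  t * PV_t at t = 2.0000: 1913.788559
Macaulay duration D = (sum_t t * PV_t) / P = 1943.653684 / 986.759405 = 1.969734

Answer: Macaulay duration = 1.9697 years


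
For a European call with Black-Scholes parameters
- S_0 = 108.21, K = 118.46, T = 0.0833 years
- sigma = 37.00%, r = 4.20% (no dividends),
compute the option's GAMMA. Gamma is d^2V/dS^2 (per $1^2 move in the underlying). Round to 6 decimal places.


d1 = -0.7613285252; d2 = -0.8681169609
phi(d1) = 0.2985705293; exp(-qT) = 1.0000000000; exp(-rT) = 0.9965075130
Gamma = exp(-qT) * phi(d1) / (S * sigma * sqrt(T)) = 1.0000000000 * 0.2985705293 / (108.2100 * 0.3700 * 0.2886173938) = 0.025838

Answer: Gamma = 0.025838


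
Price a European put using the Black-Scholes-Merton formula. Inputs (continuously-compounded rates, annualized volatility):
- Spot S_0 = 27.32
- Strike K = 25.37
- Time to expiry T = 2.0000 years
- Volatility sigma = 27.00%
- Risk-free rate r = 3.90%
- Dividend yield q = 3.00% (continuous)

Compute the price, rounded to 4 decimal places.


d1 = (ln(S/K) + (r - q + 0.5*sigma^2) * T) / (sigma * sqrt(T)) = 0.43199422
d2 = d1 - sigma * sqrt(T) = 0.05015655
exp(-rT) = 0.92496443; exp(-qT) = 0.94176453
P = K * exp(-rT) * N(-d2) - S_0 * exp(-qT) * N(-d1)
N(-d1) = 0.33287281; N(-d2) = 0.47999882
P = 25.3700 * 0.92496443 * 0.47999882 - 27.3200 * 0.94176453 * 0.33287281 = 2.6993

Answer: Price = 2.6993


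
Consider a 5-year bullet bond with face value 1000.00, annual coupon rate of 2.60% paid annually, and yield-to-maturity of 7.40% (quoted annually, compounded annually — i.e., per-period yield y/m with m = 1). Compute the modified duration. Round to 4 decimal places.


Coupon per period c = face * coupon_rate / m = 26.000000
Periods per year m = 1; per-period yield y/m = 0.074000
Number of cashflows N = 5
Cashflows (t years, CF_t, discount factor 1/(1+y/m)^(m*t), PV):
  t = 1.0000: CF_t = 26.000000, DF = 0.931099, PV = 24.208566
  t = 2.0000: CF_t = 26.000000, DF = 0.866945, PV = 22.540564
  t = 3.0000: CF_t = 26.000000, DF = 0.807211, PV = 20.987490
  t = 4.0000: CF_t = 26.000000, DF = 0.751593, PV = 19.541425
  t = 5.0000: CF_t = 1026.000000, DF = 0.699808, PV = 718.002496
Price P = sum_t PV_t = 805.280541
First compute Macaulay numerator sum_t t * PV_t:
  t * PV_t at t = 1.0000: 24.208566
  t * PV_t at t = 2.0000: 45.081129
  t * PV_t at t = 3.0000: 62.962470
  t * PV_t at t = 4.0000: 78.165699
  t * PV_t at t = 5.0000: 3590.012480
Macaulay duration D = 3800.430343 / 805.280541 = 4.719387
Modified duration = D / (1 + y/m) = 4.719387 / (1 + 0.074000) = 4.394215

Answer: Modified duration = 4.3942


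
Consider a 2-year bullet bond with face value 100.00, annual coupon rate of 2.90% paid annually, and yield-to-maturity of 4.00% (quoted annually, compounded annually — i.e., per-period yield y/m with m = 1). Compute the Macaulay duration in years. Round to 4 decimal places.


Answer: Macaulay duration = 1.9715 years

Derivation:
Coupon per period c = face * coupon_rate / m = 2.900000
Periods per year m = 1; per-period yield y/m = 0.040000
Number of cashflows N = 2
Cashflows (t years, CF_t, discount factor 1/(1+y/m)^(m*t), PV):
  t = 1.0000: CF_t = 2.900000, DF = 0.961538, PV = 2.788462
  t = 2.0000: CF_t = 102.900000, DF = 0.924556, PV = 95.136834
Price P = sum_t PV_t = 97.925296
Macaulay numerator sum_t t * PV_t:
  t * PV_t at t = 1.0000: 2.788462
  t * PV_t at t = 2.0000: 190.273669
Macaulay duration D = (sum_t t * PV_t) / P = 193.062130 / 97.925296 = 1.971525


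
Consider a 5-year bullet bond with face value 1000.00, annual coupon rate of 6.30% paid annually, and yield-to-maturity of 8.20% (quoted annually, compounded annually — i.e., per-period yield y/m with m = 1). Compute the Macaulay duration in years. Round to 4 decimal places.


Coupon per period c = face * coupon_rate / m = 63.000000
Periods per year m = 1; per-period yield y/m = 0.082000
Number of cashflows N = 5
Cashflows (t years, CF_t, discount factor 1/(1+y/m)^(m*t), PV):
  t = 1.0000: CF_t = 63.000000, DF = 0.924214, PV = 58.225508
  t = 2.0000: CF_t = 63.000000, DF = 0.854172, PV = 53.812854
  t = 3.0000: CF_t = 63.000000, DF = 0.789438, PV = 49.734616
  t = 4.0000: CF_t = 63.000000, DF = 0.729610, PV = 45.965449
  t = 5.0000: CF_t = 1063.000000, DF = 0.674316, PV = 716.798290
Price P = sum_t PV_t = 924.536717
Macaulay numerator sum_t t * PV_t:
  t * PV_t at t = 1.0000: 58.225508
  t * PV_t at t = 2.0000: 107.625709
  t * PV_t at t = 3.0000: 149.203847
  t * PV_t at t = 4.0000: 183.861796
  t * PV_t at t = 5.0000: 3583.991451
Macaulay duration D = (sum_t t * PV_t) / P = 4082.908311 / 924.536717 = 4.416167

Answer: Macaulay duration = 4.4162 years


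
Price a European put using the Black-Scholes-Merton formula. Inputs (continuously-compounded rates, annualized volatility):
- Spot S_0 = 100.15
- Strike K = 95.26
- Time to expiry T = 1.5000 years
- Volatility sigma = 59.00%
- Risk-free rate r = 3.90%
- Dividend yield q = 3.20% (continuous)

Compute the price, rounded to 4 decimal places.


Answer: Price = 23.4225

Derivation:
d1 = (ln(S/K) + (r - q + 0.5*sigma^2) * T) / (sigma * sqrt(T)) = 0.44510698
d2 = d1 - sigma * sqrt(T) = -0.27749250
exp(-rT) = 0.94317824; exp(-qT) = 0.95313379
P = K * exp(-rT) * N(-d2) - S_0 * exp(-qT) * N(-d1)
N(-d1) = 0.32812122; N(-d2) = 0.60929902
P = 95.2600 * 0.94317824 * 0.60929902 - 100.1500 * 0.95313379 * 0.32812122 = 23.4225


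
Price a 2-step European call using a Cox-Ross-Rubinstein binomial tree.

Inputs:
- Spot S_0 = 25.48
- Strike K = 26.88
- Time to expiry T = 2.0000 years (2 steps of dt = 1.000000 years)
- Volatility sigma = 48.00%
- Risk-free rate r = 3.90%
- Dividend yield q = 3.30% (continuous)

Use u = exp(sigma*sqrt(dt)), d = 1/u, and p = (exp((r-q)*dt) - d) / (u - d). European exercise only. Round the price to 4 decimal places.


dt = T/N = 1.000000
u = exp(sigma*sqrt(dt)) = 1.616074; d = 1/u = 0.618783
p = (exp((r-q)*dt) - d) / (u - d) = 0.388287
Discount per step: exp(-r*dt) = 0.961751
Stock lattice S(k, i) with i counting down-moves:
  k=0: S(0,0) = 25.4800
  k=1: S(1,0) = 41.1776; S(1,1) = 15.7666
  k=2: S(2,0) = 66.5460; S(2,1) = 25.4800; S(2,2) = 9.7561
Terminal payoffs V(N, i) = max(S_T - K, 0):
  V(2,0) = 39.666026; V(2,1) = 0.000000; V(2,2) = 0.000000
Backward induction: V(k, i) = exp(-r*dt) * [p * V(k+1, i) + (1-p) * V(k+1, i+1)].
  V(1,0) = exp(-r*dt) * [p*39.666026 + (1-p)*0.000000] = 14.812676
  V(1,1) = exp(-r*dt) * [p*0.000000 + (1-p)*0.000000] = 0.000000
  V(0,0) = exp(-r*dt) * [p*14.812676 + (1-p)*0.000000] = 5.531569

Answer: Price = V(0,0) = 5.5316


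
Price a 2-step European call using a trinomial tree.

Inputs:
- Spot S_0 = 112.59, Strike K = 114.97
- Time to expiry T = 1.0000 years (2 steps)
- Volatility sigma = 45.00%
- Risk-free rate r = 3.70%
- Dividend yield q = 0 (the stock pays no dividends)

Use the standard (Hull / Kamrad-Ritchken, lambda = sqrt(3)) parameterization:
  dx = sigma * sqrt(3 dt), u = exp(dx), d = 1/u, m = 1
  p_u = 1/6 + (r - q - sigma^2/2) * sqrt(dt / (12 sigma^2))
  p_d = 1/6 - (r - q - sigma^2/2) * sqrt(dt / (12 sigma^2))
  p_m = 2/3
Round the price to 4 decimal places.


Answer: Price = V(0,0) = 18.2898

Derivation:
dt = T/N = 0.500000; dx = sigma*sqrt(3*dt) = 0.551135
u = exp(dx) = 1.735222; d = 1/u = 0.576295
p_u = 0.137522, p_m = 0.666667, p_d = 0.195811
Discount per step: exp(-r*dt) = 0.981670
Stock lattice S(k, j) with j the centered position index:
  k=0: S(0,+0) = 112.5900
  k=1: S(1,-1) = 64.8851; S(1,+0) = 112.5900; S(1,+1) = 195.3686
  k=2: S(2,-2) = 37.3930; S(2,-1) = 64.8851; S(2,+0) = 112.5900; S(2,+1) = 195.3686; S(2,+2) = 339.0079
Terminal payoffs V(N, j) = max(S_T - K, 0):
  V(2,-2) = 0.000000; V(2,-1) = 0.000000; V(2,+0) = 0.000000; V(2,+1) = 80.398612; V(2,+2) = 224.037858
Backward induction: V(k, j) = exp(-r*dt) * [p_u * V(k+1, j+1) + p_m * V(k+1, j) + p_d * V(k+1, j-1)]
  V(1,-1) = exp(-r*dt) * [p_u*0.000000 + p_m*0.000000 + p_d*0.000000] = 0.000000
  V(1,+0) = exp(-r*dt) * [p_u*80.398612 + p_m*0.000000 + p_d*0.000000] = 10.853933
  V(1,+1) = exp(-r*dt) * [p_u*224.037858 + p_m*80.398612 + p_d*0.000000] = 82.862055
  V(0,+0) = exp(-r*dt) * [p_u*82.862055 + p_m*10.853933 + p_d*0.000000] = 18.289823


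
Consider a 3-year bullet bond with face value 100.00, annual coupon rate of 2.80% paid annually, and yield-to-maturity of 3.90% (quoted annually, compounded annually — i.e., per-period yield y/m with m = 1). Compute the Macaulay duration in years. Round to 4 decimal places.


Coupon per period c = face * coupon_rate / m = 2.800000
Periods per year m = 1; per-period yield y/m = 0.039000
Number of cashflows N = 3
Cashflows (t years, CF_t, discount factor 1/(1+y/m)^(m*t), PV):
  t = 1.0000: CF_t = 2.800000, DF = 0.962464, PV = 2.694899
  t = 2.0000: CF_t = 2.800000, DF = 0.926337, PV = 2.593743
  t = 3.0000: CF_t = 102.800000, DF = 0.891566, PV = 91.652955
Price P = sum_t PV_t = 96.941597
Macaulay numerator sum_t t * PV_t:
  t * PV_t at t = 1.0000: 2.694899
  t * PV_t at t = 2.0000: 5.187486
  t * PV_t at t = 3.0000: 274.958865
Macaulay duration D = (sum_t t * PV_t) / P = 282.841250 / 96.941597 = 2.917646

Answer: Macaulay duration = 2.9176 years


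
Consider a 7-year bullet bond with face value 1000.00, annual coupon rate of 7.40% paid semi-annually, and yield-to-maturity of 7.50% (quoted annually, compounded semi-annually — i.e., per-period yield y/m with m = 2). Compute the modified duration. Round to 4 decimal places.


Coupon per period c = face * coupon_rate / m = 37.000000
Periods per year m = 2; per-period yield y/m = 0.037500
Number of cashflows N = 14
Cashflows (t years, CF_t, discount factor 1/(1+y/m)^(m*t), PV):
  t = 0.5000: CF_t = 37.000000, DF = 0.963855, PV = 35.662651
  t = 1.0000: CF_t = 37.000000, DF = 0.929017, PV = 34.373639
  t = 1.5000: CF_t = 37.000000, DF = 0.895438, PV = 33.131218
  t = 2.0000: CF_t = 37.000000, DF = 0.863073, PV = 31.933705
  t = 2.5000: CF_t = 37.000000, DF = 0.831878, PV = 30.779474
  t = 3.0000: CF_t = 37.000000, DF = 0.801810, PV = 29.666963
  t = 3.5000: CF_t = 37.000000, DF = 0.772829, PV = 28.594663
  t = 4.0000: CF_t = 37.000000, DF = 0.744895, PV = 27.561121
  t = 4.5000: CF_t = 37.000000, DF = 0.717971, PV = 26.564936
  t = 5.0000: CF_t = 37.000000, DF = 0.692020, PV = 25.604758
  t = 5.5000: CF_t = 37.000000, DF = 0.667008, PV = 24.679285
  t = 6.0000: CF_t = 37.000000, DF = 0.642899, PV = 23.787262
  t = 6.5000: CF_t = 37.000000, DF = 0.619662, PV = 22.927482
  t = 7.0000: CF_t = 1037.000000, DF = 0.597264, PV = 619.363033
Price P = sum_t PV_t = 994.630190
First compute Macaulay numerator sum_t t * PV_t:
  t * PV_t at t = 0.5000: 17.831325
  t * PV_t at t = 1.0000: 34.373639
  t * PV_t at t = 1.5000: 49.696828
  t * PV_t at t = 2.0000: 63.867409
  t * PV_t at t = 2.5000: 76.948686
  t * PV_t at t = 3.0000: 89.000889
  t * PV_t at t = 3.5000: 100.081321
  t * PV_t at t = 4.0000: 110.244485
  t * PV_t at t = 4.5000: 119.542212
  t * PV_t at t = 5.0000: 128.023788
  t * PV_t at t = 5.5000: 135.736065
  t * PV_t at t = 6.0000: 142.723573
  t * PV_t at t = 6.5000: 149.028631
  t * PV_t at t = 7.0000: 4335.541234
Macaulay duration D = 5552.640086 / 994.630190 = 5.582618
Modified duration = D / (1 + y/m) = 5.582618 / (1 + 0.037500) = 5.380836

Answer: Modified duration = 5.3808


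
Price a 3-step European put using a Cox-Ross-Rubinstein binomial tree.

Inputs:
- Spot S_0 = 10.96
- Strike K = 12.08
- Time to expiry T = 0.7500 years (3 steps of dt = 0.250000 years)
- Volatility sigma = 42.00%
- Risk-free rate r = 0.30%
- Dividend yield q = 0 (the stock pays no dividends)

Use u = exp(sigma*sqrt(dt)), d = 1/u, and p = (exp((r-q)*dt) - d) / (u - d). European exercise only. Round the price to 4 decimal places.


Answer: Price = V(0,0) = 2.3425

Derivation:
dt = T/N = 0.250000
u = exp(sigma*sqrt(dt)) = 1.233678; d = 1/u = 0.810584
p = (exp((r-q)*dt) - d) / (u - d) = 0.449465
Discount per step: exp(-r*dt) = 0.999250
Stock lattice S(k, i) with i counting down-moves:
  k=0: S(0,0) = 10.9600
  k=1: S(1,0) = 13.5211; S(1,1) = 8.8840
  k=2: S(2,0) = 16.6807; S(2,1) = 10.9600; S(2,2) = 7.2012
  k=3: S(3,0) = 20.5786; S(3,1) = 13.5211; S(3,2) = 8.8840; S(3,3) = 5.8372
Terminal payoffs V(N, i) = max(K - S_T, 0):
  V(3,0) = 0.000000; V(3,1) = 0.000000; V(3,2) = 3.195997; V(3,3) = 6.242794
Backward induction: V(k, i) = exp(-r*dt) * [p * V(k+1, i) + (1-p) * V(k+1, i+1)].
  V(2,0) = exp(-r*dt) * [p*0.000000 + (1-p)*0.000000] = 0.000000
  V(2,1) = exp(-r*dt) * [p*0.000000 + (1-p)*3.195997] = 1.758188
  V(2,2) = exp(-r*dt) * [p*3.195997 + (1-p)*6.242794] = 4.869710
  V(1,0) = exp(-r*dt) * [p*0.000000 + (1-p)*1.758188] = 0.967217
  V(1,1) = exp(-r*dt) * [p*1.758188 + (1-p)*4.869710] = 3.468586
  V(0,0) = exp(-r*dt) * [p*0.967217 + (1-p)*3.468586] = 2.342550


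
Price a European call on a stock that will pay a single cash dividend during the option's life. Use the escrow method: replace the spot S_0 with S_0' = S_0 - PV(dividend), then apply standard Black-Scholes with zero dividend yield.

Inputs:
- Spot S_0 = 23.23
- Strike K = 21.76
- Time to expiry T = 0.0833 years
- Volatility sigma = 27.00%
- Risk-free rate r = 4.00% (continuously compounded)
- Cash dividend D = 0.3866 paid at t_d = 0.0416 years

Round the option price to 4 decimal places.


Answer: Price = 1.4184

Derivation:
PV(D) = D * exp(-r * t_d) = 0.3866 * 0.99833738 = 0.38595723
S_0' = S_0 - PV(D) = 23.2300 - 0.38595723 = 22.84404277
d1 = (ln(S_0'/K) + (r + sigma^2/2)*T) / (sigma*sqrt(T)) = 0.70560204
d2 = d1 - sigma*sqrt(T) = 0.62767534
exp(-rT) = 0.99667354
N(d1) = 0.75978217; N(d2) = 0.73489168
C = S_0' * N(d1) - K * exp(-rT) * N(d2) = 22.84404277 * 0.75978217 - 21.7600 * 0.99667354 * 0.73489168 = 1.4184


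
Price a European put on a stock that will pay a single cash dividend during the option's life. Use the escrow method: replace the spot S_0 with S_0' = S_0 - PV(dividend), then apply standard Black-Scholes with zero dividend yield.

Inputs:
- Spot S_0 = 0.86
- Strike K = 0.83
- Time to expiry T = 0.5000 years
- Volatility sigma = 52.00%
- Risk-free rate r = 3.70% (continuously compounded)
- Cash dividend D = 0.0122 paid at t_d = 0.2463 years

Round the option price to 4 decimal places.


Answer: Price = 0.1054

Derivation:
PV(D) = D * exp(-r * t_d) = 0.0122 * 0.99092830 = 0.01208933
S_0' = S_0 - PV(D) = 0.8600 - 0.01208933 = 0.84791067
d1 = (ln(S_0'/K) + (r + sigma^2/2)*T) / (sigma*sqrt(T)) = 0.29222437
d2 = d1 - sigma*sqrt(T) = -0.07547116
exp(-rT) = 0.98167007
N(-d1) = 0.38505754; N(-d2) = 0.53008008
P = K * exp(-rT) * N(-d2) - S_0' * N(-d1) = 0.8300 * 0.98167007 * 0.53008008 - 0.84791067 * 0.38505754 = 0.1054


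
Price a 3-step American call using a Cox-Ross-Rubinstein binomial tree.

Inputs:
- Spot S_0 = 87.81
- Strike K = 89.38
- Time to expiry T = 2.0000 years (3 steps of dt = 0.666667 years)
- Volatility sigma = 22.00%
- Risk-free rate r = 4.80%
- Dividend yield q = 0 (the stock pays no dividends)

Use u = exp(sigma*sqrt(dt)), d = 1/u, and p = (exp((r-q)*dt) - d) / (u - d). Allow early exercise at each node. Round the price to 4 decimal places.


Answer: Price = V(0,0) = 14.7905

Derivation:
dt = T/N = 0.666667
u = exp(sigma*sqrt(dt)) = 1.196774; d = 1/u = 0.835580
p = (exp((r-q)*dt) - d) / (u - d) = 0.545241
Discount per step: exp(-r*dt) = 0.968507
Stock lattice S(k, i) with i counting down-moves:
  k=0: S(0,0) = 87.8100
  k=1: S(1,0) = 105.0887; S(1,1) = 73.3723
  k=2: S(2,0) = 125.7674; S(2,1) = 87.8100; S(2,2) = 61.3084
  k=3: S(3,0) = 150.5151; S(3,1) = 105.0887; S(3,2) = 73.3723; S(3,3) = 51.2281
Terminal payoffs V(N, i) = max(S_T - K, 0):
  V(3,0) = 61.135058; V(3,1) = 15.708688; V(3,2) = 0.000000; V(3,3) = 0.000000
Backward induction: V(k, i) = exp(-r*dt) * [p * V(k+1, i) + (1-p) * V(k+1, i+1)]; then take max(V_cont, immediate exercise) for American.
  V(2,0) = exp(-r*dt) * [p*61.135058 + (1-p)*15.708688] = 39.202246; exercise = 36.387364; V(2,0) = max -> 39.202246
  V(2,1) = exp(-r*dt) * [p*15.708688 + (1-p)*0.000000] = 8.295278; exercise = 0.000000; V(2,1) = max -> 8.295278
  V(2,2) = exp(-r*dt) * [p*0.000000 + (1-p)*0.000000] = 0.000000; exercise = 0.000000; V(2,2) = max -> 0.000000
  V(1,0) = exp(-r*dt) * [p*39.202246 + (1-p)*8.295278] = 24.355057; exercise = 15.708688; V(1,0) = max -> 24.355057
  V(1,1) = exp(-r*dt) * [p*8.295278 + (1-p)*0.000000] = 4.380483; exercise = 0.000000; V(1,1) = max -> 4.380483
  V(0,0) = exp(-r*dt) * [p*24.355057 + (1-p)*4.380483] = 14.790489; exercise = 0.000000; V(0,0) = max -> 14.790489
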